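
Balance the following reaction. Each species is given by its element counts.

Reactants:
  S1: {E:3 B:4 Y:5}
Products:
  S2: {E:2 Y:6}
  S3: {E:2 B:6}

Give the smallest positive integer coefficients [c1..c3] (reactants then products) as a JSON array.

E: 6·3 = 18 | 5·2+4·2 = 18
B: 6·4 = 24 | 5·0+4·6 = 24
Y: 6·5 = 30 | 5·6+4·0 = 30
gcd(6,5,4) = 1

Coefficients: [6, 5, 4]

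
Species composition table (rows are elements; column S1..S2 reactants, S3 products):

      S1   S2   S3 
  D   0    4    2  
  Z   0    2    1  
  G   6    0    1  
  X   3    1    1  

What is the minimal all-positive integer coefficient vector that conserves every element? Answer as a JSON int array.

D: 1·0+3·4 = 12 | 6·2 = 12
Z: 1·0+3·2 = 6 | 6·1 = 6
G: 1·6+3·0 = 6 | 6·1 = 6
X: 1·3+3·1 = 6 | 6·1 = 6
gcd(1,3,6) = 1

Coefficients: [1, 3, 6]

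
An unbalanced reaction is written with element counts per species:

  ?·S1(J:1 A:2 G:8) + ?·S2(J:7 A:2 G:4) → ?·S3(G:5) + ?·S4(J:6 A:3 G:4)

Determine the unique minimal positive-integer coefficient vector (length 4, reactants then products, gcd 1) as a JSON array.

J: 3·1+3·7 = 24 | 4·0+4·6 = 24
A: 3·2+3·2 = 12 | 4·0+4·3 = 12
G: 3·8+3·4 = 36 | 4·5+4·4 = 36
gcd(3,3,4,4) = 1

Coefficients: [3, 3, 4, 4]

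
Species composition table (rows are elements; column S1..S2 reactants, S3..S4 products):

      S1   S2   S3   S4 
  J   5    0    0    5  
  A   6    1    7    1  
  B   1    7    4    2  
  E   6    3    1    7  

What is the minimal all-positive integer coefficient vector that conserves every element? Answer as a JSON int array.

Coefficients: [5, 3, 4, 5]

J: 5·5+3·0 = 25 | 4·0+5·5 = 25
A: 5·6+3·1 = 33 | 4·7+5·1 = 33
B: 5·1+3·7 = 26 | 4·4+5·2 = 26
E: 5·6+3·3 = 39 | 4·1+5·7 = 39
gcd(5,3,4,5) = 1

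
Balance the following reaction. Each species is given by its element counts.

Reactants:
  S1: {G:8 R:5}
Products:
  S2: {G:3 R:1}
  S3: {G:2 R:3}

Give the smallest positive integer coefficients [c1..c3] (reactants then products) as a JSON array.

Coefficients: [1, 2, 1]

G: 1·8 = 8 | 2·3+1·2 = 8
R: 1·5 = 5 | 2·1+1·3 = 5
gcd(1,2,1) = 1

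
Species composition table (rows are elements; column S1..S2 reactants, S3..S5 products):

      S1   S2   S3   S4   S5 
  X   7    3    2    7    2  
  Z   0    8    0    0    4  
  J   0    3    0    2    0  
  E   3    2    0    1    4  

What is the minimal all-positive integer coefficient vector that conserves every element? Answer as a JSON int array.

Coefficients: [5, 2, 6, 3, 4]

X: 5·7+2·3 = 41 | 6·2+3·7+4·2 = 41
Z: 5·0+2·8 = 16 | 6·0+3·0+4·4 = 16
J: 5·0+2·3 = 6 | 6·0+3·2+4·0 = 6
E: 5·3+2·2 = 19 | 6·0+3·1+4·4 = 19
gcd(5,2,6,3,4) = 1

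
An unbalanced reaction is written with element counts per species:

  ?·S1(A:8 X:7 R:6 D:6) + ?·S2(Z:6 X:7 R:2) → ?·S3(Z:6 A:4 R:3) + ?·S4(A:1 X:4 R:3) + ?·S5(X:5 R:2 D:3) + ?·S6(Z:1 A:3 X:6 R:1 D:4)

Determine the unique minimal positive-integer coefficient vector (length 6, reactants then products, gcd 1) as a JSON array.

Coefficients: [5, 5, 4, 6, 2, 6]

Z: 5·0+5·6 = 30 | 4·6+6·0+2·0+6·1 = 30
A: 5·8+5·0 = 40 | 4·4+6·1+2·0+6·3 = 40
X: 5·7+5·7 = 70 | 4·0+6·4+2·5+6·6 = 70
R: 5·6+5·2 = 40 | 4·3+6·3+2·2+6·1 = 40
D: 5·6+5·0 = 30 | 4·0+6·0+2·3+6·4 = 30
gcd(5,5,4,6,2,6) = 1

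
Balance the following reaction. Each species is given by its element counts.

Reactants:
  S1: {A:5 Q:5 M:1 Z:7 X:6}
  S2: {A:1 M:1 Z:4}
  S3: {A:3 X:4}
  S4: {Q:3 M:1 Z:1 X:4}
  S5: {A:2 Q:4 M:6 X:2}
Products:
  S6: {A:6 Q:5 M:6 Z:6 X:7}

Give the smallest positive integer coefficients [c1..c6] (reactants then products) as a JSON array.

Coefficients: [1, 4, 3, 1, 3, 4]

A: 1·5+4·1+3·3+1·0+3·2 = 24 | 4·6 = 24
Q: 1·5+4·0+3·0+1·3+3·4 = 20 | 4·5 = 20
M: 1·1+4·1+3·0+1·1+3·6 = 24 | 4·6 = 24
Z: 1·7+4·4+3·0+1·1+3·0 = 24 | 4·6 = 24
X: 1·6+4·0+3·4+1·4+3·2 = 28 | 4·7 = 28
gcd(1,4,3,1,3,4) = 1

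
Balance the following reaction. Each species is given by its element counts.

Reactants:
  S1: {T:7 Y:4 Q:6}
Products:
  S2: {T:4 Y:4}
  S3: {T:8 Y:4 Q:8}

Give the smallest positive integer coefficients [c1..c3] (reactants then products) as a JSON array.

T: 4·7 = 28 | 1·4+3·8 = 28
Y: 4·4 = 16 | 1·4+3·4 = 16
Q: 4·6 = 24 | 1·0+3·8 = 24
gcd(4,1,3) = 1

Coefficients: [4, 1, 3]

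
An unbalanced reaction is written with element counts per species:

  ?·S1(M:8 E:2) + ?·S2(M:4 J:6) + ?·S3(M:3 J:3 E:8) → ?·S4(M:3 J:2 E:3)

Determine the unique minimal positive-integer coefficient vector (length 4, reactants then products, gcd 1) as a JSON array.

Coefficients: [1, 1, 2, 6]

M: 1·8+1·4+2·3 = 18 | 6·3 = 18
J: 1·0+1·6+2·3 = 12 | 6·2 = 12
E: 1·2+1·0+2·8 = 18 | 6·3 = 18
gcd(1,1,2,6) = 1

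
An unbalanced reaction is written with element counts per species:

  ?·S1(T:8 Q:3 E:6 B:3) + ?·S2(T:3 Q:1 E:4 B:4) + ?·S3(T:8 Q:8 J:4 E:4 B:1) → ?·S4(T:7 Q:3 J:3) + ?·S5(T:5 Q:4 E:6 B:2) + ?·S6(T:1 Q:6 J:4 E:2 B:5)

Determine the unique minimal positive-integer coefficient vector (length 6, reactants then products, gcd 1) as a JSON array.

T: 3·8+1·3+4·8 = 59 | 4·7+6·5+1·1 = 59
Q: 3·3+1·1+4·8 = 42 | 4·3+6·4+1·6 = 42
J: 3·0+1·0+4·4 = 16 | 4·3+6·0+1·4 = 16
E: 3·6+1·4+4·4 = 38 | 4·0+6·6+1·2 = 38
B: 3·3+1·4+4·1 = 17 | 4·0+6·2+1·5 = 17
gcd(3,1,4,4,6,1) = 1

Coefficients: [3, 1, 4, 4, 6, 1]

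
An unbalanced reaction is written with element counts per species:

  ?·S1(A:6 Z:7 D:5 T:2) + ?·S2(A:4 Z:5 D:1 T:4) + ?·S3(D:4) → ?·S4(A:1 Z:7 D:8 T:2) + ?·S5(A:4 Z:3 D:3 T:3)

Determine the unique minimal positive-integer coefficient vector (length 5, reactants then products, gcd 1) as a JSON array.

Coefficients: [1, 5, 6, 2, 6]

A: 1·6+5·4+6·0 = 26 | 2·1+6·4 = 26
Z: 1·7+5·5+6·0 = 32 | 2·7+6·3 = 32
D: 1·5+5·1+6·4 = 34 | 2·8+6·3 = 34
T: 1·2+5·4+6·0 = 22 | 2·2+6·3 = 22
gcd(1,5,6,2,6) = 1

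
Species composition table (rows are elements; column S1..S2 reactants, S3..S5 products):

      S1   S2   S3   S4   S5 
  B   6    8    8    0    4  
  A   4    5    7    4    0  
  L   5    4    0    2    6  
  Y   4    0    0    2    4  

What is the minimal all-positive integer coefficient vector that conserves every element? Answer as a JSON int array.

B: 6·6+1·8 = 44 | 3·8+2·0+5·4 = 44
A: 6·4+1·5 = 29 | 3·7+2·4+5·0 = 29
L: 6·5+1·4 = 34 | 3·0+2·2+5·6 = 34
Y: 6·4+1·0 = 24 | 3·0+2·2+5·4 = 24
gcd(6,1,3,2,5) = 1

Coefficients: [6, 1, 3, 2, 5]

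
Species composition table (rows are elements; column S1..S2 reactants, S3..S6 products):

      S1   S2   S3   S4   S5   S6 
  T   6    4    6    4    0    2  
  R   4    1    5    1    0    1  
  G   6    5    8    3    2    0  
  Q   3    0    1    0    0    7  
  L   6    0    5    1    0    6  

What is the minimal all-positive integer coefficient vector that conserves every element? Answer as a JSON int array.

Coefficients: [6, 2, 4, 4, 1, 2]

T: 6·6+2·4 = 44 | 4·6+4·4+1·0+2·2 = 44
R: 6·4+2·1 = 26 | 4·5+4·1+1·0+2·1 = 26
G: 6·6+2·5 = 46 | 4·8+4·3+1·2+2·0 = 46
Q: 6·3+2·0 = 18 | 4·1+4·0+1·0+2·7 = 18
L: 6·6+2·0 = 36 | 4·5+4·1+1·0+2·6 = 36
gcd(6,2,4,4,1,2) = 1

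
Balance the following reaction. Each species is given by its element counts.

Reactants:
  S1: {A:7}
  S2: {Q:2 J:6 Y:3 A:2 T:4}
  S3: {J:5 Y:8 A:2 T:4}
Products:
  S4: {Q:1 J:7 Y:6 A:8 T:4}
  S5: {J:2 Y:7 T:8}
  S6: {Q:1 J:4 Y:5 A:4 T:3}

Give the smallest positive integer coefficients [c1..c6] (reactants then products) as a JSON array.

Coefficients: [6, 5, 6, 6, 1, 4]

Q: 6·0+5·2+6·0 = 10 | 6·1+1·0+4·1 = 10
J: 6·0+5·6+6·5 = 60 | 6·7+1·2+4·4 = 60
Y: 6·0+5·3+6·8 = 63 | 6·6+1·7+4·5 = 63
A: 6·7+5·2+6·2 = 64 | 6·8+1·0+4·4 = 64
T: 6·0+5·4+6·4 = 44 | 6·4+1·8+4·3 = 44
gcd(6,5,6,6,1,4) = 1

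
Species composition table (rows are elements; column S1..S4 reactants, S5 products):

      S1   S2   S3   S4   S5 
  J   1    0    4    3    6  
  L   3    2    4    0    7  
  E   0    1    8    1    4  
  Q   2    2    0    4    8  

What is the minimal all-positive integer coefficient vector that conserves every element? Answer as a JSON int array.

J: 5·1+1·0+1·4+3·3 = 18 | 3·6 = 18
L: 5·3+1·2+1·4+3·0 = 21 | 3·7 = 21
E: 5·0+1·1+1·8+3·1 = 12 | 3·4 = 12
Q: 5·2+1·2+1·0+3·4 = 24 | 3·8 = 24
gcd(5,1,1,3,3) = 1

Coefficients: [5, 1, 1, 3, 3]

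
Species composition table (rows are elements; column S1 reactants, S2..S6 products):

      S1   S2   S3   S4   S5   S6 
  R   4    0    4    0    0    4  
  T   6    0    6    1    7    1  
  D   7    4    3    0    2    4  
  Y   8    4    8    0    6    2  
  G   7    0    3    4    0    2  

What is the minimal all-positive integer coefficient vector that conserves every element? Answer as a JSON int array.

Coefficients: [5, 3, 1, 6, 2, 4]

R: 5·4 = 20 | 3·0+1·4+6·0+2·0+4·4 = 20
T: 5·6 = 30 | 3·0+1·6+6·1+2·7+4·1 = 30
D: 5·7 = 35 | 3·4+1·3+6·0+2·2+4·4 = 35
Y: 5·8 = 40 | 3·4+1·8+6·0+2·6+4·2 = 40
G: 5·7 = 35 | 3·0+1·3+6·4+2·0+4·2 = 35
gcd(5,3,1,6,2,4) = 1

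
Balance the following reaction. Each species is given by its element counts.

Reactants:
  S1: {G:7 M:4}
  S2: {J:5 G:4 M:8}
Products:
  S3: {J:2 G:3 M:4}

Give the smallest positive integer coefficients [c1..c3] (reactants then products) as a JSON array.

Coefficients: [1, 2, 5]

J: 1·0+2·5 = 10 | 5·2 = 10
G: 1·7+2·4 = 15 | 5·3 = 15
M: 1·4+2·8 = 20 | 5·4 = 20
gcd(1,2,5) = 1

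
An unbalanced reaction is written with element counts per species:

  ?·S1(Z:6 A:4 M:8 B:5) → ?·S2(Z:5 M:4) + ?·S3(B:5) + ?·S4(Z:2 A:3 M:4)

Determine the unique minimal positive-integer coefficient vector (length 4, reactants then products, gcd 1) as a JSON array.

Coefficients: [3, 2, 3, 4]

Z: 3·6 = 18 | 2·5+3·0+4·2 = 18
A: 3·4 = 12 | 2·0+3·0+4·3 = 12
M: 3·8 = 24 | 2·4+3·0+4·4 = 24
B: 3·5 = 15 | 2·0+3·5+4·0 = 15
gcd(3,2,3,4) = 1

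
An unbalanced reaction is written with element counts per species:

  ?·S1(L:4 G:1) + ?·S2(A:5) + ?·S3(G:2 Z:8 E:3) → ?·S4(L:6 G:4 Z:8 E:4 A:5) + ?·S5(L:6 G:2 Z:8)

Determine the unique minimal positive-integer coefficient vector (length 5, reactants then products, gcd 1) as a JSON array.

Coefficients: [6, 3, 4, 3, 1]

L: 6·4+3·0+4·0 = 24 | 3·6+1·6 = 24
G: 6·1+3·0+4·2 = 14 | 3·4+1·2 = 14
Z: 6·0+3·0+4·8 = 32 | 3·8+1·8 = 32
E: 6·0+3·0+4·3 = 12 | 3·4+1·0 = 12
A: 6·0+3·5+4·0 = 15 | 3·5+1·0 = 15
gcd(6,3,4,3,1) = 1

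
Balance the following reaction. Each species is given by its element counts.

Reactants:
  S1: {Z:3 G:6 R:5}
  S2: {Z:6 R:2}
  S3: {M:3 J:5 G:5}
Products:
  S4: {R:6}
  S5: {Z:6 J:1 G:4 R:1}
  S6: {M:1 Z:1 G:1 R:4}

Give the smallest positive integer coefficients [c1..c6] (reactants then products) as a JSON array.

Coefficients: [3, 4, 1, 1, 5, 3]

M: 3·0+4·0+1·3 = 3 | 1·0+5·0+3·1 = 3
Z: 3·3+4·6+1·0 = 33 | 1·0+5·6+3·1 = 33
J: 3·0+4·0+1·5 = 5 | 1·0+5·1+3·0 = 5
G: 3·6+4·0+1·5 = 23 | 1·0+5·4+3·1 = 23
R: 3·5+4·2+1·0 = 23 | 1·6+5·1+3·4 = 23
gcd(3,4,1,1,5,3) = 1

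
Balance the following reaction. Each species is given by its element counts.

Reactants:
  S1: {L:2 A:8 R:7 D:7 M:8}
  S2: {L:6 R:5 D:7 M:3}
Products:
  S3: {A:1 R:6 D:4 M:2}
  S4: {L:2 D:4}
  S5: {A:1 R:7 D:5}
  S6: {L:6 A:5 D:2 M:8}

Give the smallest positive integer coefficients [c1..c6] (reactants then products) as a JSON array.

Coefficients: [5, 6, 5, 5, 5, 6]

L: 5·2+6·6 = 46 | 5·0+5·2+5·0+6·6 = 46
A: 5·8+6·0 = 40 | 5·1+5·0+5·1+6·5 = 40
R: 5·7+6·5 = 65 | 5·6+5·0+5·7+6·0 = 65
D: 5·7+6·7 = 77 | 5·4+5·4+5·5+6·2 = 77
M: 5·8+6·3 = 58 | 5·2+5·0+5·0+6·8 = 58
gcd(5,6,5,5,5,6) = 1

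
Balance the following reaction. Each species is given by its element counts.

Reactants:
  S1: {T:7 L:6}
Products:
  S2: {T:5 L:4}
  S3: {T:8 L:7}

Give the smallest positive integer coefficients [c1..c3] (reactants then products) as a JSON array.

Coefficients: [3, 1, 2]

T: 3·7 = 21 | 1·5+2·8 = 21
L: 3·6 = 18 | 1·4+2·7 = 18
gcd(3,1,2) = 1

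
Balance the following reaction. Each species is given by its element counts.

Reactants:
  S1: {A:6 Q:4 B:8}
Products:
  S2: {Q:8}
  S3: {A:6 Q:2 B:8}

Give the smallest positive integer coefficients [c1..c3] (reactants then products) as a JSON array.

Coefficients: [4, 1, 4]

A: 4·6 = 24 | 1·0+4·6 = 24
Q: 4·4 = 16 | 1·8+4·2 = 16
B: 4·8 = 32 | 1·0+4·8 = 32
gcd(4,1,4) = 1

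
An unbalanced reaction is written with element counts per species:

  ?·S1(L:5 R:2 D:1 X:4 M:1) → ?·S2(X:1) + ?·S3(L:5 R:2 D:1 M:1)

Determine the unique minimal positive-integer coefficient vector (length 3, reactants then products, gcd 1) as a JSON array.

Coefficients: [1, 4, 1]

L: 1·5 = 5 | 4·0+1·5 = 5
R: 1·2 = 2 | 4·0+1·2 = 2
D: 1·1 = 1 | 4·0+1·1 = 1
X: 1·4 = 4 | 4·1+1·0 = 4
M: 1·1 = 1 | 4·0+1·1 = 1
gcd(1,4,1) = 1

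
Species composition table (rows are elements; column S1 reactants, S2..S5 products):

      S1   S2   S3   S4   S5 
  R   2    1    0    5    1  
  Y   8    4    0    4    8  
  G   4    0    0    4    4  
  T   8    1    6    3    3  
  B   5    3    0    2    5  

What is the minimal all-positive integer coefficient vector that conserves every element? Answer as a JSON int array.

Coefficients: [5, 1, 4, 1, 4]

R: 5·2 = 10 | 1·1+4·0+1·5+4·1 = 10
Y: 5·8 = 40 | 1·4+4·0+1·4+4·8 = 40
G: 5·4 = 20 | 1·0+4·0+1·4+4·4 = 20
T: 5·8 = 40 | 1·1+4·6+1·3+4·3 = 40
B: 5·5 = 25 | 1·3+4·0+1·2+4·5 = 25
gcd(5,1,4,1,4) = 1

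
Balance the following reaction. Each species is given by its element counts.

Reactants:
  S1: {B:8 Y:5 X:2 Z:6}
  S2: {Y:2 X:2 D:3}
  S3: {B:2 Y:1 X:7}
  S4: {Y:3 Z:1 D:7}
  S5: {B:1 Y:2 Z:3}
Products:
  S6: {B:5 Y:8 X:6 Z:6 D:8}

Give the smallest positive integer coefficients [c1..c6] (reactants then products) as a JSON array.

Coefficients: [1, 1, 2, 3, 3, 3]

B: 1·8+1·0+2·2+3·0+3·1 = 15 | 3·5 = 15
Y: 1·5+1·2+2·1+3·3+3·2 = 24 | 3·8 = 24
X: 1·2+1·2+2·7+3·0+3·0 = 18 | 3·6 = 18
Z: 1·6+1·0+2·0+3·1+3·3 = 18 | 3·6 = 18
D: 1·0+1·3+2·0+3·7+3·0 = 24 | 3·8 = 24
gcd(1,1,2,3,3,3) = 1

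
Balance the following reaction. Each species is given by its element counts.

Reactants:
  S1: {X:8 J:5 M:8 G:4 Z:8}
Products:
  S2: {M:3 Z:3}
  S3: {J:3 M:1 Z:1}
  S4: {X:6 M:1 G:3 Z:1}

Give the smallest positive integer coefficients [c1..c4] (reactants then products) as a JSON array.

Coefficients: [3, 5, 5, 4]

X: 3·8 = 24 | 5·0+5·0+4·6 = 24
J: 3·5 = 15 | 5·0+5·3+4·0 = 15
M: 3·8 = 24 | 5·3+5·1+4·1 = 24
G: 3·4 = 12 | 5·0+5·0+4·3 = 12
Z: 3·8 = 24 | 5·3+5·1+4·1 = 24
gcd(3,5,5,4) = 1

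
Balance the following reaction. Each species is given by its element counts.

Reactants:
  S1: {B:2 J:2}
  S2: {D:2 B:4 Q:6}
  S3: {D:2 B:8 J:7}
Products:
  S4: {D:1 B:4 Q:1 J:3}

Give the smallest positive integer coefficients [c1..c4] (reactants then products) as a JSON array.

Coefficients: [2, 1, 2, 6]

D: 2·0+1·2+2·2 = 6 | 6·1 = 6
B: 2·2+1·4+2·8 = 24 | 6·4 = 24
Q: 2·0+1·6+2·0 = 6 | 6·1 = 6
J: 2·2+1·0+2·7 = 18 | 6·3 = 18
gcd(2,1,2,6) = 1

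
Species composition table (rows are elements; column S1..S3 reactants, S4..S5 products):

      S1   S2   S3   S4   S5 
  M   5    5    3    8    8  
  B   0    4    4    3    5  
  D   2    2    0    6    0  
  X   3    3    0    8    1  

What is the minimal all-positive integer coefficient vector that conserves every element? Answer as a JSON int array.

Coefficients: [4, 5, 1, 3, 3]

M: 4·5+5·5+1·3 = 48 | 3·8+3·8 = 48
B: 4·0+5·4+1·4 = 24 | 3·3+3·5 = 24
D: 4·2+5·2+1·0 = 18 | 3·6+3·0 = 18
X: 4·3+5·3+1·0 = 27 | 3·8+3·1 = 27
gcd(4,5,1,3,3) = 1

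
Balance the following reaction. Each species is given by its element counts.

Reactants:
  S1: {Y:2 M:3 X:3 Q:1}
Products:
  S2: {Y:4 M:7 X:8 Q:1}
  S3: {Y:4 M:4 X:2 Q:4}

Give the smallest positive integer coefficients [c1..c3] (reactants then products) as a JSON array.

Coefficients: [6, 2, 1]

Y: 6·2 = 12 | 2·4+1·4 = 12
M: 6·3 = 18 | 2·7+1·4 = 18
X: 6·3 = 18 | 2·8+1·2 = 18
Q: 6·1 = 6 | 2·1+1·4 = 6
gcd(6,2,1) = 1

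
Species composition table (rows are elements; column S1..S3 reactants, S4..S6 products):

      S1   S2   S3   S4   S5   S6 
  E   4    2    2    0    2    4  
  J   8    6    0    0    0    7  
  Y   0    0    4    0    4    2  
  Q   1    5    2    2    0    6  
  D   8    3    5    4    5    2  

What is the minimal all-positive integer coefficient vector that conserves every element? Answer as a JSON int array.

Coefficients: [1, 1, 6, 3, 5, 2]

E: 1·4+1·2+6·2 = 18 | 3·0+5·2+2·4 = 18
J: 1·8+1·6+6·0 = 14 | 3·0+5·0+2·7 = 14
Y: 1·0+1·0+6·4 = 24 | 3·0+5·4+2·2 = 24
Q: 1·1+1·5+6·2 = 18 | 3·2+5·0+2·6 = 18
D: 1·8+1·3+6·5 = 41 | 3·4+5·5+2·2 = 41
gcd(1,1,6,3,5,2) = 1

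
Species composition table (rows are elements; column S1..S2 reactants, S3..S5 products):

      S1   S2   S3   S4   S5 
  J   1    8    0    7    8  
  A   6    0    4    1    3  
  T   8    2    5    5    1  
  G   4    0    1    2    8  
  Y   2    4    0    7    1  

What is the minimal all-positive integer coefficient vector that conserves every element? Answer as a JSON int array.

Coefficients: [5, 3, 6, 3, 1]

J: 5·1+3·8 = 29 | 6·0+3·7+1·8 = 29
A: 5·6+3·0 = 30 | 6·4+3·1+1·3 = 30
T: 5·8+3·2 = 46 | 6·5+3·5+1·1 = 46
G: 5·4+3·0 = 20 | 6·1+3·2+1·8 = 20
Y: 5·2+3·4 = 22 | 6·0+3·7+1·1 = 22
gcd(5,3,6,3,1) = 1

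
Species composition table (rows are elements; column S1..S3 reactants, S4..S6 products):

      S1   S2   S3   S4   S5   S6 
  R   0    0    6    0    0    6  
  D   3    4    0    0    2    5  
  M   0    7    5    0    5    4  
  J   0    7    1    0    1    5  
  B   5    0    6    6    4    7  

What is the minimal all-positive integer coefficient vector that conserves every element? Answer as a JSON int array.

Coefficients: [6, 3, 4, 1, 5, 4]

R: 6·0+3·0+4·6 = 24 | 1·0+5·0+4·6 = 24
D: 6·3+3·4+4·0 = 30 | 1·0+5·2+4·5 = 30
M: 6·0+3·7+4·5 = 41 | 1·0+5·5+4·4 = 41
J: 6·0+3·7+4·1 = 25 | 1·0+5·1+4·5 = 25
B: 6·5+3·0+4·6 = 54 | 1·6+5·4+4·7 = 54
gcd(6,3,4,1,5,4) = 1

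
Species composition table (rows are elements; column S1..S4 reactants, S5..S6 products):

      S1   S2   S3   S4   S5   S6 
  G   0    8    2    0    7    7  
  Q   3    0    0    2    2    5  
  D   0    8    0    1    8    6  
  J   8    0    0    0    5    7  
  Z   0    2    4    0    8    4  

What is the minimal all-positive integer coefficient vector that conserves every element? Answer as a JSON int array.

G: 5·0+4·8+5·2+6·0 = 42 | 1·7+5·7 = 42
Q: 5·3+4·0+5·0+6·2 = 27 | 1·2+5·5 = 27
D: 5·0+4·8+5·0+6·1 = 38 | 1·8+5·6 = 38
J: 5·8+4·0+5·0+6·0 = 40 | 1·5+5·7 = 40
Z: 5·0+4·2+5·4+6·0 = 28 | 1·8+5·4 = 28
gcd(5,4,5,6,1,5) = 1

Coefficients: [5, 4, 5, 6, 1, 5]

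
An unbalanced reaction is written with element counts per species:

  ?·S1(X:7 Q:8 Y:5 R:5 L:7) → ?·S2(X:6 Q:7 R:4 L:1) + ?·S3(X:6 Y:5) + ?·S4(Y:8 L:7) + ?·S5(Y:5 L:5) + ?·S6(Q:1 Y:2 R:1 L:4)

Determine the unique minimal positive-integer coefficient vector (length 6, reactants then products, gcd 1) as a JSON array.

Coefficients: [6, 6, 1, 1, 1, 6]

X: 6·7 = 42 | 6·6+1·6+1·0+1·0+6·0 = 42
Q: 6·8 = 48 | 6·7+1·0+1·0+1·0+6·1 = 48
Y: 6·5 = 30 | 6·0+1·5+1·8+1·5+6·2 = 30
R: 6·5 = 30 | 6·4+1·0+1·0+1·0+6·1 = 30
L: 6·7 = 42 | 6·1+1·0+1·7+1·5+6·4 = 42
gcd(6,6,1,1,1,6) = 1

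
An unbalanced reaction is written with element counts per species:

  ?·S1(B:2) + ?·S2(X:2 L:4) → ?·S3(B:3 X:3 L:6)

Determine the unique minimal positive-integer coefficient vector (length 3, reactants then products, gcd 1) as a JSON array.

Coefficients: [3, 3, 2]

B: 3·2+3·0 = 6 | 2·3 = 6
X: 3·0+3·2 = 6 | 2·3 = 6
L: 3·0+3·4 = 12 | 2·6 = 12
gcd(3,3,2) = 1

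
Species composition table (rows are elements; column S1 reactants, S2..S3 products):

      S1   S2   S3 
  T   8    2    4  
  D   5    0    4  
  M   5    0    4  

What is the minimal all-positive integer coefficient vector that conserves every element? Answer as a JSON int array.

Coefficients: [4, 6, 5]

T: 4·8 = 32 | 6·2+5·4 = 32
D: 4·5 = 20 | 6·0+5·4 = 20
M: 4·5 = 20 | 6·0+5·4 = 20
gcd(4,6,5) = 1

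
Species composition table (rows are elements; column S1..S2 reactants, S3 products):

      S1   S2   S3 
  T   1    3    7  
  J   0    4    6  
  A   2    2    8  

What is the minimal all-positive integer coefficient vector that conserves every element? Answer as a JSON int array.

Coefficients: [5, 3, 2]

T: 5·1+3·3 = 14 | 2·7 = 14
J: 5·0+3·4 = 12 | 2·6 = 12
A: 5·2+3·2 = 16 | 2·8 = 16
gcd(5,3,2) = 1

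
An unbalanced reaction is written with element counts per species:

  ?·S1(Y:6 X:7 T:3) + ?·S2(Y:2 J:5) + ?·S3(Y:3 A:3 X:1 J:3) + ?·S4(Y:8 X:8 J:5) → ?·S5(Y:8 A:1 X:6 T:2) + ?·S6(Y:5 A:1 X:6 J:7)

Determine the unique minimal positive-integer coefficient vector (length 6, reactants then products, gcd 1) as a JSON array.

Coefficients: [4, 1, 4, 5, 6, 6]

Y: 4·6+1·2+4·3+5·8 = 78 | 6·8+6·5 = 78
A: 4·0+1·0+4·3+5·0 = 12 | 6·1+6·1 = 12
X: 4·7+1·0+4·1+5·8 = 72 | 6·6+6·6 = 72
T: 4·3+1·0+4·0+5·0 = 12 | 6·2+6·0 = 12
J: 4·0+1·5+4·3+5·5 = 42 | 6·0+6·7 = 42
gcd(4,1,4,5,6,6) = 1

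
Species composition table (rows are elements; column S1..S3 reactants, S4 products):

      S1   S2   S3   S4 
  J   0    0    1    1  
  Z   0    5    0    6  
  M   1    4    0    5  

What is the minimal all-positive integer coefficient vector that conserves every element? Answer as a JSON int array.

Coefficients: [1, 6, 5, 5]

J: 1·0+6·0+5·1 = 5 | 5·1 = 5
Z: 1·0+6·5+5·0 = 30 | 5·6 = 30
M: 1·1+6·4+5·0 = 25 | 5·5 = 25
gcd(1,6,5,5) = 1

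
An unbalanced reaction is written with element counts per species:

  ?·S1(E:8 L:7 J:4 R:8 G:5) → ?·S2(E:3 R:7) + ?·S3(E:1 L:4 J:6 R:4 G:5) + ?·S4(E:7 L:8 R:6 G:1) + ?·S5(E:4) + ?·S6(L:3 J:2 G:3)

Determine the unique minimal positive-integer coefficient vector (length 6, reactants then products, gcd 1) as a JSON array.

E: 6·8 = 48 | 4·3+2·1+2·7+5·4+6·0 = 48
L: 6·7 = 42 | 4·0+2·4+2·8+5·0+6·3 = 42
J: 6·4 = 24 | 4·0+2·6+2·0+5·0+6·2 = 24
R: 6·8 = 48 | 4·7+2·4+2·6+5·0+6·0 = 48
G: 6·5 = 30 | 4·0+2·5+2·1+5·0+6·3 = 30
gcd(6,4,2,2,5,6) = 1

Coefficients: [6, 4, 2, 2, 5, 6]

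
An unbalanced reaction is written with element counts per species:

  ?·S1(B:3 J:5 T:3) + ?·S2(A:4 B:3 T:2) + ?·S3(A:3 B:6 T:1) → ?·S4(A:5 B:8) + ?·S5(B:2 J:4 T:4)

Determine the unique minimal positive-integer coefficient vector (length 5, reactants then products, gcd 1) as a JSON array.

Coefficients: [4, 2, 4, 4, 5]

A: 4·0+2·4+4·3 = 20 | 4·5+5·0 = 20
B: 4·3+2·3+4·6 = 42 | 4·8+5·2 = 42
J: 4·5+2·0+4·0 = 20 | 4·0+5·4 = 20
T: 4·3+2·2+4·1 = 20 | 4·0+5·4 = 20
gcd(4,2,4,4,5) = 1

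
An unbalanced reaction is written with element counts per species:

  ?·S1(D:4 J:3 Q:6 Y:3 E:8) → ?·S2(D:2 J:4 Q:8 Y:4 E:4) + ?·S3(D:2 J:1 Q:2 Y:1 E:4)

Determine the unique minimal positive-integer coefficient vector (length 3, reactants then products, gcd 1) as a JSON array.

Coefficients: [3, 1, 5]

D: 3·4 = 12 | 1·2+5·2 = 12
J: 3·3 = 9 | 1·4+5·1 = 9
Q: 3·6 = 18 | 1·8+5·2 = 18
Y: 3·3 = 9 | 1·4+5·1 = 9
E: 3·8 = 24 | 1·4+5·4 = 24
gcd(3,1,5) = 1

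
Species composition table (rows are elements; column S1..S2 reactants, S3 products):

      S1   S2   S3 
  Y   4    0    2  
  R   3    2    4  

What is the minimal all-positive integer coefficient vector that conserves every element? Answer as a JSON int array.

Coefficients: [2, 5, 4]

Y: 2·4+5·0 = 8 | 4·2 = 8
R: 2·3+5·2 = 16 | 4·4 = 16
gcd(2,5,4) = 1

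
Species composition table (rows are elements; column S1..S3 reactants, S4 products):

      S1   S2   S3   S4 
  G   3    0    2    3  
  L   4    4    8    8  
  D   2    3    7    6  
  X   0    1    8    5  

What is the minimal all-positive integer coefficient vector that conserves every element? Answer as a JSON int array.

G: 3·3+1·0+3·2 = 15 | 5·3 = 15
L: 3·4+1·4+3·8 = 40 | 5·8 = 40
D: 3·2+1·3+3·7 = 30 | 5·6 = 30
X: 3·0+1·1+3·8 = 25 | 5·5 = 25
gcd(3,1,3,5) = 1

Coefficients: [3, 1, 3, 5]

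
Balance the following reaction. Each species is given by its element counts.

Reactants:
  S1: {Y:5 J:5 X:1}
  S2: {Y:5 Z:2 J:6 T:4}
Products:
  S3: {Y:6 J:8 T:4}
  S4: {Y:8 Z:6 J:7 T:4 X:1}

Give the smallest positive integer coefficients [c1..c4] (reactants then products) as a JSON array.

Y: 1·5+3·5 = 20 | 2·6+1·8 = 20
Z: 1·0+3·2 = 6 | 2·0+1·6 = 6
J: 1·5+3·6 = 23 | 2·8+1·7 = 23
T: 1·0+3·4 = 12 | 2·4+1·4 = 12
X: 1·1+3·0 = 1 | 2·0+1·1 = 1
gcd(1,3,2,1) = 1

Coefficients: [1, 3, 2, 1]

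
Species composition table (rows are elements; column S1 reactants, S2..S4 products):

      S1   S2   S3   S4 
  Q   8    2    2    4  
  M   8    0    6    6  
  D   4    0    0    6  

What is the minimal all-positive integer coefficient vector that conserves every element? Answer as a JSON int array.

Q: 3·8 = 24 | 6·2+2·2+2·4 = 24
M: 3·8 = 24 | 6·0+2·6+2·6 = 24
D: 3·4 = 12 | 6·0+2·0+2·6 = 12
gcd(3,6,2,2) = 1

Coefficients: [3, 6, 2, 2]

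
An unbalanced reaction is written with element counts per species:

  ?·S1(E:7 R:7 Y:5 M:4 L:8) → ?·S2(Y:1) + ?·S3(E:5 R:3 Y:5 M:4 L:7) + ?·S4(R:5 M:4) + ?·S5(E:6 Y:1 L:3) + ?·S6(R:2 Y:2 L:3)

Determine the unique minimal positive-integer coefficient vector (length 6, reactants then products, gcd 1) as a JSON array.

E: 5·7 = 35 | 3·0+1·5+4·0+5·6+6·0 = 35
R: 5·7 = 35 | 3·0+1·3+4·5+5·0+6·2 = 35
Y: 5·5 = 25 | 3·1+1·5+4·0+5·1+6·2 = 25
M: 5·4 = 20 | 3·0+1·4+4·4+5·0+6·0 = 20
L: 5·8 = 40 | 3·0+1·7+4·0+5·3+6·3 = 40
gcd(5,3,1,4,5,6) = 1

Coefficients: [5, 3, 1, 4, 5, 6]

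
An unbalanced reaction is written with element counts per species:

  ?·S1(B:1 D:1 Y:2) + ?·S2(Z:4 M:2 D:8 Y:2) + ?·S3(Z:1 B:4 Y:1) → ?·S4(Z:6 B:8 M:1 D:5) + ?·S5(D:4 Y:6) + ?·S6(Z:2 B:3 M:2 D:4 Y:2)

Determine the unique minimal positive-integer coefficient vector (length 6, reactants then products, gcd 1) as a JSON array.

Coefficients: [6, 3, 4, 2, 3, 2]

Z: 6·0+3·4+4·1 = 16 | 2·6+3·0+2·2 = 16
B: 6·1+3·0+4·4 = 22 | 2·8+3·0+2·3 = 22
M: 6·0+3·2+4·0 = 6 | 2·1+3·0+2·2 = 6
D: 6·1+3·8+4·0 = 30 | 2·5+3·4+2·4 = 30
Y: 6·2+3·2+4·1 = 22 | 2·0+3·6+2·2 = 22
gcd(6,3,4,2,3,2) = 1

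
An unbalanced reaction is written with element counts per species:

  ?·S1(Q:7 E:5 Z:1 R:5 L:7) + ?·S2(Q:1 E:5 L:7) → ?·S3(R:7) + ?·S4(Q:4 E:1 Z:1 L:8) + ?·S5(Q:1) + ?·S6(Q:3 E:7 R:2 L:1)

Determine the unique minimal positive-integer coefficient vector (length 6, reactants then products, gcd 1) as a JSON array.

Q: 4·7+1·1 = 29 | 2·0+4·4+4·1+3·3 = 29
E: 4·5+1·5 = 25 | 2·0+4·1+4·0+3·7 = 25
Z: 4·1+1·0 = 4 | 2·0+4·1+4·0+3·0 = 4
R: 4·5+1·0 = 20 | 2·7+4·0+4·0+3·2 = 20
L: 4·7+1·7 = 35 | 2·0+4·8+4·0+3·1 = 35
gcd(4,1,2,4,4,3) = 1

Coefficients: [4, 1, 2, 4, 4, 3]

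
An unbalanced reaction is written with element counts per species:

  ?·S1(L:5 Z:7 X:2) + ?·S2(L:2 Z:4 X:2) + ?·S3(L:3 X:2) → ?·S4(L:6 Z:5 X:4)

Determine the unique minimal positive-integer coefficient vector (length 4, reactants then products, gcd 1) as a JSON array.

Coefficients: [1, 2, 3, 3]

L: 1·5+2·2+3·3 = 18 | 3·6 = 18
Z: 1·7+2·4+3·0 = 15 | 3·5 = 15
X: 1·2+2·2+3·2 = 12 | 3·4 = 12
gcd(1,2,3,3) = 1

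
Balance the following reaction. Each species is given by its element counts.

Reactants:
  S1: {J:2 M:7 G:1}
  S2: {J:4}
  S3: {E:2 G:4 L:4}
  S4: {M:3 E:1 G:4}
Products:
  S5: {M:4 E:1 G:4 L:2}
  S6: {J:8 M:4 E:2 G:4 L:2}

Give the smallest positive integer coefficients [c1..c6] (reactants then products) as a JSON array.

Coefficients: [4, 6, 5, 4, 6, 4]

J: 4·2+6·4+5·0+4·0 = 32 | 6·0+4·8 = 32
M: 4·7+6·0+5·0+4·3 = 40 | 6·4+4·4 = 40
E: 4·0+6·0+5·2+4·1 = 14 | 6·1+4·2 = 14
G: 4·1+6·0+5·4+4·4 = 40 | 6·4+4·4 = 40
L: 4·0+6·0+5·4+4·0 = 20 | 6·2+4·2 = 20
gcd(4,6,5,4,6,4) = 1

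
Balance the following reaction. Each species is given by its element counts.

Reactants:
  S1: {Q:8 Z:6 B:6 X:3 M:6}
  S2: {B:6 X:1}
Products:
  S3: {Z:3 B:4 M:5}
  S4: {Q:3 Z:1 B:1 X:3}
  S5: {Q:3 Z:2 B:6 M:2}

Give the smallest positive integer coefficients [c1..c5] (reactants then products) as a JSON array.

Coefficients: [3, 3, 2, 4, 4]

Q: 3·8+3·0 = 24 | 2·0+4·3+4·3 = 24
Z: 3·6+3·0 = 18 | 2·3+4·1+4·2 = 18
B: 3·6+3·6 = 36 | 2·4+4·1+4·6 = 36
X: 3·3+3·1 = 12 | 2·0+4·3+4·0 = 12
M: 3·6+3·0 = 18 | 2·5+4·0+4·2 = 18
gcd(3,3,2,4,4) = 1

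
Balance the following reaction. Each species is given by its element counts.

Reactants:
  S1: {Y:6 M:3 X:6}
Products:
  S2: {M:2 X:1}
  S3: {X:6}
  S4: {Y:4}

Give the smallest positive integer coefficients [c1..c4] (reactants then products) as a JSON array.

Coefficients: [4, 6, 3, 6]

Y: 4·6 = 24 | 6·0+3·0+6·4 = 24
M: 4·3 = 12 | 6·2+3·0+6·0 = 12
X: 4·6 = 24 | 6·1+3·6+6·0 = 24
gcd(4,6,3,6) = 1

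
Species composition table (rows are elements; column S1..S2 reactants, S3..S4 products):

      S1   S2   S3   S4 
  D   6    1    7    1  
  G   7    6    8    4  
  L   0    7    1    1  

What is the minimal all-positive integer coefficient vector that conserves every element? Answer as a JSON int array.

D: 6·6+1·1 = 37 | 5·7+2·1 = 37
G: 6·7+1·6 = 48 | 5·8+2·4 = 48
L: 6·0+1·7 = 7 | 5·1+2·1 = 7
gcd(6,1,5,2) = 1

Coefficients: [6, 1, 5, 2]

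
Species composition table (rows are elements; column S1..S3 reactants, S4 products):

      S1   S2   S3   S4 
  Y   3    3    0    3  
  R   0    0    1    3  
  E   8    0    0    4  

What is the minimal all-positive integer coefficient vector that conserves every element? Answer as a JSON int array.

Coefficients: [1, 1, 6, 2]

Y: 1·3+1·3+6·0 = 6 | 2·3 = 6
R: 1·0+1·0+6·1 = 6 | 2·3 = 6
E: 1·8+1·0+6·0 = 8 | 2·4 = 8
gcd(1,1,6,2) = 1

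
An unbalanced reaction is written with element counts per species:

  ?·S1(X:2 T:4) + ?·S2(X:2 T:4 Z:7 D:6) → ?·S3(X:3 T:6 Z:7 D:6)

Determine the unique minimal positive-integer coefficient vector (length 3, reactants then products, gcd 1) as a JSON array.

Coefficients: [1, 2, 2]

X: 1·2+2·2 = 6 | 2·3 = 6
T: 1·4+2·4 = 12 | 2·6 = 12
Z: 1·0+2·7 = 14 | 2·7 = 14
D: 1·0+2·6 = 12 | 2·6 = 12
gcd(1,2,2) = 1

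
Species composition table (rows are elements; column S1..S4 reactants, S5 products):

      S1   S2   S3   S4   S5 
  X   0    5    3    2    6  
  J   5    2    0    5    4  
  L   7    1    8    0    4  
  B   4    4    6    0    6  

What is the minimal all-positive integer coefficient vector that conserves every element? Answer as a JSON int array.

X: 1·0+5·5+1·3+1·2 = 30 | 5·6 = 30
J: 1·5+5·2+1·0+1·5 = 20 | 5·4 = 20
L: 1·7+5·1+1·8+1·0 = 20 | 5·4 = 20
B: 1·4+5·4+1·6+1·0 = 30 | 5·6 = 30
gcd(1,5,1,1,5) = 1

Coefficients: [1, 5, 1, 1, 5]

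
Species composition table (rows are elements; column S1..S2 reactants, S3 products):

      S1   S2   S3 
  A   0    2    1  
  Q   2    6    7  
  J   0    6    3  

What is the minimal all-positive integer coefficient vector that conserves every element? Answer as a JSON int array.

Coefficients: [4, 1, 2]

A: 4·0+1·2 = 2 | 2·1 = 2
Q: 4·2+1·6 = 14 | 2·7 = 14
J: 4·0+1·6 = 6 | 2·3 = 6
gcd(4,1,2) = 1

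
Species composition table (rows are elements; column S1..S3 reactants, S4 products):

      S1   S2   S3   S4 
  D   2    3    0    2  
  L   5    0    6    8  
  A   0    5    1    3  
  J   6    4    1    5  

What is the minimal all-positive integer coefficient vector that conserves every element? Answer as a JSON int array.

D: 2·2+2·3+5·0 = 10 | 5·2 = 10
L: 2·5+2·0+5·6 = 40 | 5·8 = 40
A: 2·0+2·5+5·1 = 15 | 5·3 = 15
J: 2·6+2·4+5·1 = 25 | 5·5 = 25
gcd(2,2,5,5) = 1

Coefficients: [2, 2, 5, 5]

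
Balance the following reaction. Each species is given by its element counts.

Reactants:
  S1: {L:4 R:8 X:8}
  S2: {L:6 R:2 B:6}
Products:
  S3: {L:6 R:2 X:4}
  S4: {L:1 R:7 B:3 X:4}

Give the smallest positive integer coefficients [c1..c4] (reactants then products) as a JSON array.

L: 2·4+1·6 = 14 | 2·6+2·1 = 14
R: 2·8+1·2 = 18 | 2·2+2·7 = 18
B: 2·0+1·6 = 6 | 2·0+2·3 = 6
X: 2·8+1·0 = 16 | 2·4+2·4 = 16
gcd(2,1,2,2) = 1

Coefficients: [2, 1, 2, 2]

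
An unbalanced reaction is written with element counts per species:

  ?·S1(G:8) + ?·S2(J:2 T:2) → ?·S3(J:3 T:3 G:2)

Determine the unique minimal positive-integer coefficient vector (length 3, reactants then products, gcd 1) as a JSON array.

Coefficients: [1, 6, 4]

J: 1·0+6·2 = 12 | 4·3 = 12
T: 1·0+6·2 = 12 | 4·3 = 12
G: 1·8+6·0 = 8 | 4·2 = 8
gcd(1,6,4) = 1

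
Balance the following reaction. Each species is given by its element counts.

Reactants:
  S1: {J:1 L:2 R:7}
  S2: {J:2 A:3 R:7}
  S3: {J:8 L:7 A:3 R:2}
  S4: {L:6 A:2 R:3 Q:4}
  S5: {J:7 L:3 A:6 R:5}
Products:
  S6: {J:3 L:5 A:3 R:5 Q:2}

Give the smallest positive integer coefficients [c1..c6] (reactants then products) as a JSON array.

Coefficients: [1, 1, 1, 3, 1, 6]

J: 1·1+1·2+1·8+3·0+1·7 = 18 | 6·3 = 18
L: 1·2+1·0+1·7+3·6+1·3 = 30 | 6·5 = 30
A: 1·0+1·3+1·3+3·2+1·6 = 18 | 6·3 = 18
R: 1·7+1·7+1·2+3·3+1·5 = 30 | 6·5 = 30
Q: 1·0+1·0+1·0+3·4+1·0 = 12 | 6·2 = 12
gcd(1,1,1,3,1,6) = 1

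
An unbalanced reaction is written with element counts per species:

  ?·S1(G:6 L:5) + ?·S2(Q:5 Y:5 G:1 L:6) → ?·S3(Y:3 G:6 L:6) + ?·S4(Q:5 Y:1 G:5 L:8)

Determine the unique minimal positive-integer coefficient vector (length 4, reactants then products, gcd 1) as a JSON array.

Coefficients: [6, 3, 4, 3]

Q: 6·0+3·5 = 15 | 4·0+3·5 = 15
Y: 6·0+3·5 = 15 | 4·3+3·1 = 15
G: 6·6+3·1 = 39 | 4·6+3·5 = 39
L: 6·5+3·6 = 48 | 4·6+3·8 = 48
gcd(6,3,4,3) = 1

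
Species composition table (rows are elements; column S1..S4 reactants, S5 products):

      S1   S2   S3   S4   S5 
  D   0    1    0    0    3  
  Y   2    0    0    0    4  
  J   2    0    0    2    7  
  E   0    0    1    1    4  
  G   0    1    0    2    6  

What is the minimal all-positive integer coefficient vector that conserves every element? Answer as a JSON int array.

D: 4·0+6·1+5·0+3·0 = 6 | 2·3 = 6
Y: 4·2+6·0+5·0+3·0 = 8 | 2·4 = 8
J: 4·2+6·0+5·0+3·2 = 14 | 2·7 = 14
E: 4·0+6·0+5·1+3·1 = 8 | 2·4 = 8
G: 4·0+6·1+5·0+3·2 = 12 | 2·6 = 12
gcd(4,6,5,3,2) = 1

Coefficients: [4, 6, 5, 3, 2]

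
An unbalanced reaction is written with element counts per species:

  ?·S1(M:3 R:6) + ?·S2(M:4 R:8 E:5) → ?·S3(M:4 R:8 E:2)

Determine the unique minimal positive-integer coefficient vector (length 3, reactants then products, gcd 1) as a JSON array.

Coefficients: [4, 2, 5]

M: 4·3+2·4 = 20 | 5·4 = 20
R: 4·6+2·8 = 40 | 5·8 = 40
E: 4·0+2·5 = 10 | 5·2 = 10
gcd(4,2,5) = 1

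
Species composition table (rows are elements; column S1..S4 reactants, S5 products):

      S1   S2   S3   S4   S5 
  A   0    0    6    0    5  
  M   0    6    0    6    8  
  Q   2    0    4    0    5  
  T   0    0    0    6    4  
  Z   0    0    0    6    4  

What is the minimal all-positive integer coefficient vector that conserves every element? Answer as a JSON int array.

Coefficients: [5, 4, 5, 4, 6]

A: 5·0+4·0+5·6+4·0 = 30 | 6·5 = 30
M: 5·0+4·6+5·0+4·6 = 48 | 6·8 = 48
Q: 5·2+4·0+5·4+4·0 = 30 | 6·5 = 30
T: 5·0+4·0+5·0+4·6 = 24 | 6·4 = 24
Z: 5·0+4·0+5·0+4·6 = 24 | 6·4 = 24
gcd(5,4,5,4,6) = 1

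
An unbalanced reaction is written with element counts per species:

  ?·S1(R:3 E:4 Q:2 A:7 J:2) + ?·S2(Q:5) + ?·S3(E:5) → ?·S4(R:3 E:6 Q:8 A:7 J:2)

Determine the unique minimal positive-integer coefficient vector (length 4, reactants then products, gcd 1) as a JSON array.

R: 5·3+6·0+2·0 = 15 | 5·3 = 15
E: 5·4+6·0+2·5 = 30 | 5·6 = 30
Q: 5·2+6·5+2·0 = 40 | 5·8 = 40
A: 5·7+6·0+2·0 = 35 | 5·7 = 35
J: 5·2+6·0+2·0 = 10 | 5·2 = 10
gcd(5,6,2,5) = 1

Coefficients: [5, 6, 2, 5]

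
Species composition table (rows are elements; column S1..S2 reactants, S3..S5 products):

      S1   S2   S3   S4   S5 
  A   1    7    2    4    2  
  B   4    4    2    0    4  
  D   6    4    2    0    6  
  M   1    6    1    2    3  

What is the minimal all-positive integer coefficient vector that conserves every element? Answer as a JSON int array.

A: 5·1+3·7 = 26 | 6·2+1·4+5·2 = 26
B: 5·4+3·4 = 32 | 6·2+1·0+5·4 = 32
D: 5·6+3·4 = 42 | 6·2+1·0+5·6 = 42
M: 5·1+3·6 = 23 | 6·1+1·2+5·3 = 23
gcd(5,3,6,1,5) = 1

Coefficients: [5, 3, 6, 1, 5]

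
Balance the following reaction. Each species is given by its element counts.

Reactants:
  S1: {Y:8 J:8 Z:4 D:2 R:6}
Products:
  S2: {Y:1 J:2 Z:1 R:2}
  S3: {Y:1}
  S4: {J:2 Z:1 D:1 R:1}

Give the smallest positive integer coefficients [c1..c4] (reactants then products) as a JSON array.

Coefficients: [1, 2, 6, 2]

Y: 1·8 = 8 | 2·1+6·1+2·0 = 8
J: 1·8 = 8 | 2·2+6·0+2·2 = 8
Z: 1·4 = 4 | 2·1+6·0+2·1 = 4
D: 1·2 = 2 | 2·0+6·0+2·1 = 2
R: 1·6 = 6 | 2·2+6·0+2·1 = 6
gcd(1,2,6,2) = 1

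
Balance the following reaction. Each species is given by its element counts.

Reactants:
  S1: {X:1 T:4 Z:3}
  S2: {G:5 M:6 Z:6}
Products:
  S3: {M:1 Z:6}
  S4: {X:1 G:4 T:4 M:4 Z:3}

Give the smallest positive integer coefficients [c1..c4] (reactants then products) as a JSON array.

X: 5·1+4·0 = 5 | 4·0+5·1 = 5
G: 5·0+4·5 = 20 | 4·0+5·4 = 20
T: 5·4+4·0 = 20 | 4·0+5·4 = 20
M: 5·0+4·6 = 24 | 4·1+5·4 = 24
Z: 5·3+4·6 = 39 | 4·6+5·3 = 39
gcd(5,4,4,5) = 1

Coefficients: [5, 4, 4, 5]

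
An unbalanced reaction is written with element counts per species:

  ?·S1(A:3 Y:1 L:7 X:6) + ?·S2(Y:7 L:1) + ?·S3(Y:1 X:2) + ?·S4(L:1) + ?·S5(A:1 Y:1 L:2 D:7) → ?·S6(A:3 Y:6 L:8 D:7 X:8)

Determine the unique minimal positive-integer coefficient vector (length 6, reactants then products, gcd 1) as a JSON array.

Coefficients: [2, 1, 6, 3, 3, 3]

A: 2·3+1·0+6·0+3·0+3·1 = 9 | 3·3 = 9
Y: 2·1+1·7+6·1+3·0+3·1 = 18 | 3·6 = 18
L: 2·7+1·1+6·0+3·1+3·2 = 24 | 3·8 = 24
D: 2·0+1·0+6·0+3·0+3·7 = 21 | 3·7 = 21
X: 2·6+1·0+6·2+3·0+3·0 = 24 | 3·8 = 24
gcd(2,1,6,3,3,3) = 1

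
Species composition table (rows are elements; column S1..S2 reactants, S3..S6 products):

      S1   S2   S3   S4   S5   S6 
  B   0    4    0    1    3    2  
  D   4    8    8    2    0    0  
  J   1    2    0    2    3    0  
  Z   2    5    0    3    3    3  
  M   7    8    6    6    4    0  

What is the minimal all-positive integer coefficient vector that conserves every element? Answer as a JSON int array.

B: 4·0+5·4 = 20 | 6·0+4·1+2·3+5·2 = 20
D: 4·4+5·8 = 56 | 6·8+4·2+2·0+5·0 = 56
J: 4·1+5·2 = 14 | 6·0+4·2+2·3+5·0 = 14
Z: 4·2+5·5 = 33 | 6·0+4·3+2·3+5·3 = 33
M: 4·7+5·8 = 68 | 6·6+4·6+2·4+5·0 = 68
gcd(4,5,6,4,2,5) = 1

Coefficients: [4, 5, 6, 4, 2, 5]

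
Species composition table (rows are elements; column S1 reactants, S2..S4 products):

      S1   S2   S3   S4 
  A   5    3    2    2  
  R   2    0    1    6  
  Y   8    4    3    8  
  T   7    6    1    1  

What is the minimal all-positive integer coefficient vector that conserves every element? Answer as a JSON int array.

Coefficients: [5, 5, 4, 1]

A: 5·5 = 25 | 5·3+4·2+1·2 = 25
R: 5·2 = 10 | 5·0+4·1+1·6 = 10
Y: 5·8 = 40 | 5·4+4·3+1·8 = 40
T: 5·7 = 35 | 5·6+4·1+1·1 = 35
gcd(5,5,4,1) = 1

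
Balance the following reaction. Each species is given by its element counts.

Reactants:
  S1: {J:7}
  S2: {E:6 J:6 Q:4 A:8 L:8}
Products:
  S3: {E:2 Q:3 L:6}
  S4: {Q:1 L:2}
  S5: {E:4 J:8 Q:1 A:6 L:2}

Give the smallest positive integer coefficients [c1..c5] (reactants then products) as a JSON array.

E: 2·0+3·6 = 18 | 1·2+5·0+4·4 = 18
J: 2·7+3·6 = 32 | 1·0+5·0+4·8 = 32
Q: 2·0+3·4 = 12 | 1·3+5·1+4·1 = 12
A: 2·0+3·8 = 24 | 1·0+5·0+4·6 = 24
L: 2·0+3·8 = 24 | 1·6+5·2+4·2 = 24
gcd(2,3,1,5,4) = 1

Coefficients: [2, 3, 1, 5, 4]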